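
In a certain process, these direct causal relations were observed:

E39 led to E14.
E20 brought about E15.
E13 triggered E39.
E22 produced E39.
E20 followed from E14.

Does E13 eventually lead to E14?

There is a causal chain: E13 → E39 → E14.

Yes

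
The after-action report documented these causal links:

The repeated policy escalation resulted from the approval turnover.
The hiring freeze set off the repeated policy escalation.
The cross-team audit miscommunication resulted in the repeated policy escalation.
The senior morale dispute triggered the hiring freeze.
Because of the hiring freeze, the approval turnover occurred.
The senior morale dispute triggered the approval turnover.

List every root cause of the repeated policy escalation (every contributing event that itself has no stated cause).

the cross-team audit miscommunication, the senior morale dispute

Tracing upstream from the repeated policy escalation: the repeated policy escalation ← the cross-team audit miscommunication.
A separate upstream branch: the repeated policy escalation ← the hiring freeze ← the senior morale dispute.
Each of those chain origins has no stated cause.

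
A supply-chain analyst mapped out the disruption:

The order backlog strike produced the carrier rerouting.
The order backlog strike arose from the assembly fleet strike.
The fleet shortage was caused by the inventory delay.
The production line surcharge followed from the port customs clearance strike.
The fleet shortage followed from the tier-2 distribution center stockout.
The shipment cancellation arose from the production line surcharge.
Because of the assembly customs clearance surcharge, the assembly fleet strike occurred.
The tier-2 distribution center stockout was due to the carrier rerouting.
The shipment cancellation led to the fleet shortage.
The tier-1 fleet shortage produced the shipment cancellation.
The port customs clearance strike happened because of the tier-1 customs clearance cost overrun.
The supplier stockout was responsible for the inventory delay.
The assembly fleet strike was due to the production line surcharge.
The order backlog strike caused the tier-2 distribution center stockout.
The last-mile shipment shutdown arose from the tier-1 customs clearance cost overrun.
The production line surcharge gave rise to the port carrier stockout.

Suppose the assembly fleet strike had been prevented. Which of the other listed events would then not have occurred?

the carrier rerouting, the order backlog strike, the tier-2 distribution center stockout

Downstream of the assembly fleet strike: the order backlog strike, the carrier rerouting, the tier-2 distribution center stockout, the fleet shortage.
Of those, still caused via another path: the fleet shortage.
The remainder have no surviving cause.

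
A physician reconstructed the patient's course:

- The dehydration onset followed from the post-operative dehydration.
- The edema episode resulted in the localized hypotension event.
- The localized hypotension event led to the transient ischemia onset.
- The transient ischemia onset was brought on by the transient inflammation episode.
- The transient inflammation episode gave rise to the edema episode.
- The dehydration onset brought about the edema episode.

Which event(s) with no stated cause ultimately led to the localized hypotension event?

the post-operative dehydration, the transient inflammation episode

Tracing upstream from the localized hypotension event: the localized hypotension event ← the edema episode ← the dehydration onset ← the post-operative dehydration.
A separate upstream branch: the localized hypotension event ← the edema episode ← the transient inflammation episode.
Each of those chain origins has no stated cause.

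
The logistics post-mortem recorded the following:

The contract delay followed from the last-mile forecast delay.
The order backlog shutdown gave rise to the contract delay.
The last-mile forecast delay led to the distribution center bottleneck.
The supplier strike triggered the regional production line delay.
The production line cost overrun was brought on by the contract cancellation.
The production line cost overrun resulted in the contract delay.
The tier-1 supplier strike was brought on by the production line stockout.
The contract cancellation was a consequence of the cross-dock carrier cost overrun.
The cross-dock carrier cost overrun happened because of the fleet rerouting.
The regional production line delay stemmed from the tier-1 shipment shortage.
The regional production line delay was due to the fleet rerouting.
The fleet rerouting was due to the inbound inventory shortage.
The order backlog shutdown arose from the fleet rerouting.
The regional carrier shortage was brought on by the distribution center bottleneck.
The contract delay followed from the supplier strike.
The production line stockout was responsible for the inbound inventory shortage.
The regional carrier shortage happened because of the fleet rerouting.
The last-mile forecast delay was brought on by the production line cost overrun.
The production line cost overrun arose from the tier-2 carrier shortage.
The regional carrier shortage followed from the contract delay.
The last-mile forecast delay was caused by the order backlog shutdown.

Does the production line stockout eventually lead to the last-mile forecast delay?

Yes

There is a causal chain: the production line stockout → the inbound inventory shortage → the fleet rerouting → the order backlog shutdown → the last-mile forecast delay.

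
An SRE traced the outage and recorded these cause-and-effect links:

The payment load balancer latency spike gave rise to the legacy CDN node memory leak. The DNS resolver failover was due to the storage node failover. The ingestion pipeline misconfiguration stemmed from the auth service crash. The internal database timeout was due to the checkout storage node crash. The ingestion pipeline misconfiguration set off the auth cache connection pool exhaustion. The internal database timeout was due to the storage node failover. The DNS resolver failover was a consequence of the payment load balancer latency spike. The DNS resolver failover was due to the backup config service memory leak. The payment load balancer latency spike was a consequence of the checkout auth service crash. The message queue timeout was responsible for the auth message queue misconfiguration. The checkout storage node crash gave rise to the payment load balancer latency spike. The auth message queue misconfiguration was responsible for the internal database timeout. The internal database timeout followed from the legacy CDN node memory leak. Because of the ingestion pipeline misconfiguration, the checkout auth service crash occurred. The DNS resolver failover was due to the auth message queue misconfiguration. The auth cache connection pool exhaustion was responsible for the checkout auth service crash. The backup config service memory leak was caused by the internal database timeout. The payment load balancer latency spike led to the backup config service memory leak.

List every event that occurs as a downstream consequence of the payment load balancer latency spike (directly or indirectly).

the DNS resolver failover, the backup config service memory leak, the internal database timeout, the legacy CDN node memory leak

Direct effects: the legacy CDN node memory leak, the backup config service memory leak, the DNS resolver failover.
2 steps out: the internal database timeout.
Not reachable from it: the message queue timeout, the auth service crash, the ingestion pipeline misconfiguration, the auth cache connection pool exhaustion, the checkout storage node crash, the checkout auth service crash, the auth message queue misconfiguration, the storage node failover.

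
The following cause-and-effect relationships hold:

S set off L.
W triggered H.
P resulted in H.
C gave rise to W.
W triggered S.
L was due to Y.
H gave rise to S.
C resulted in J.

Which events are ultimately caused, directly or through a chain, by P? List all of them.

Direct effects: H.
2 steps out: S.
3 steps out: L.
Not reachable from it: Y, C, W, J.

H, L, S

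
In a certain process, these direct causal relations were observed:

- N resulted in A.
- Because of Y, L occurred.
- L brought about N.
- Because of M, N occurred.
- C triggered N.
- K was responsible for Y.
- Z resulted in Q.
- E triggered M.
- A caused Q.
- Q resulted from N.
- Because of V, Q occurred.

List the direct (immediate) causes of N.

C, L, M

Upstream contributors include E, K, Y, but only C, L, M feed directly into N.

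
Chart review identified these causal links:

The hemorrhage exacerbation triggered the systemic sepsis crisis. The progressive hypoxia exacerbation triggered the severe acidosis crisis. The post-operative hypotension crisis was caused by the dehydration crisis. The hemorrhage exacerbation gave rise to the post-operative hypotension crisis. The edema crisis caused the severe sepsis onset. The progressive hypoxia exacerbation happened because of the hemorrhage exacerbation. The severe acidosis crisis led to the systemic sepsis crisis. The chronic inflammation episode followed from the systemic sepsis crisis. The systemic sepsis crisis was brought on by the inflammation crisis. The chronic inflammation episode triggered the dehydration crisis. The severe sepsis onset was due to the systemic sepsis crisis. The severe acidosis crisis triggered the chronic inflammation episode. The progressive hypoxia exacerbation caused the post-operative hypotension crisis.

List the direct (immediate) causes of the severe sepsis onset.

the edema crisis, the systemic sepsis crisis

Upstream contributors include the hemorrhage exacerbation, the progressive hypoxia exacerbation, the inflammation crisis, the severe acidosis crisis, but only the edema crisis, the systemic sepsis crisis feed directly into the severe sepsis onset.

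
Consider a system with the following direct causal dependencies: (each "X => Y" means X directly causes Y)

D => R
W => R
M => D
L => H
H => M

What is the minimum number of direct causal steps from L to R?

Shortest chain: L → H → M → D → R.

4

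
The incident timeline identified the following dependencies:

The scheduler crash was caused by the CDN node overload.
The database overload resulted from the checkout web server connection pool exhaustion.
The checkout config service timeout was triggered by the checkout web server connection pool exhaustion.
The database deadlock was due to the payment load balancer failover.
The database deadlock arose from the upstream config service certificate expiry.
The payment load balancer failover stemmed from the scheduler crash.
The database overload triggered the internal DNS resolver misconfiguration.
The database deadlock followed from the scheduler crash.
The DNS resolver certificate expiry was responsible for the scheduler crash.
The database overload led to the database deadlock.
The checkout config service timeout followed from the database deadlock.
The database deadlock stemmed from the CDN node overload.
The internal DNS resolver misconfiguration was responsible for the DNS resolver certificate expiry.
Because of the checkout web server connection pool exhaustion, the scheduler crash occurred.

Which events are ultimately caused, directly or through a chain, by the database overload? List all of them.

Direct effects: the internal DNS resolver misconfiguration, the database deadlock.
2 steps out: the DNS resolver certificate expiry, the checkout config service timeout.
3 steps out: the scheduler crash.
4 steps out: the payment load balancer failover.
Not reachable from it: the checkout web server connection pool exhaustion, the CDN node overload, the upstream config service certificate expiry.

the DNS resolver certificate expiry, the checkout config service timeout, the database deadlock, the internal DNS resolver misconfiguration, the payment load balancer failover, the scheduler crash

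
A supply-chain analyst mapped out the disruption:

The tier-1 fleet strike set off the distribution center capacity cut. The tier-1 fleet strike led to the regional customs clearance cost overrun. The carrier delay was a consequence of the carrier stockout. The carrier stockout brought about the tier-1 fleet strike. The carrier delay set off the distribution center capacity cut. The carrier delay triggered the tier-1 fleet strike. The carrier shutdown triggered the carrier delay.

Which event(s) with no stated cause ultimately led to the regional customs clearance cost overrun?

the carrier shutdown, the carrier stockout

Tracing upstream from the regional customs clearance cost overrun: the regional customs clearance cost overrun ← the tier-1 fleet strike ← the carrier stockout.
A separate upstream branch: the regional customs clearance cost overrun ← the tier-1 fleet strike ← the carrier delay ← the carrier shutdown.
Each of those chain origins has no stated cause.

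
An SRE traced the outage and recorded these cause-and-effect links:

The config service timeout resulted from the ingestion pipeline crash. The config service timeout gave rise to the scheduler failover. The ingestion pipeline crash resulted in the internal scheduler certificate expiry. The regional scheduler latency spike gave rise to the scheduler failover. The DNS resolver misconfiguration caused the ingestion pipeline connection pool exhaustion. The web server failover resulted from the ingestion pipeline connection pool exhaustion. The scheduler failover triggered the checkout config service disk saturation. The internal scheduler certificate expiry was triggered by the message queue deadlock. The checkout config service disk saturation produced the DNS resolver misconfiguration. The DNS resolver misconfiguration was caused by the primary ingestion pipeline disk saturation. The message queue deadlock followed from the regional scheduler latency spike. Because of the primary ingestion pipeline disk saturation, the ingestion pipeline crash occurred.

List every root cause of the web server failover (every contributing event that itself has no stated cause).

the primary ingestion pipeline disk saturation, the regional scheduler latency spike

Tracing upstream from the web server failover: the web server failover ← the ingestion pipeline connection pool exhaustion ← the DNS resolver misconfiguration ← the checkout config service disk saturation ← the scheduler failover ← the regional scheduler latency spike.
A separate upstream branch: the web server failover ← the ingestion pipeline connection pool exhaustion ← the DNS resolver misconfiguration ← the primary ingestion pipeline disk saturation.
Each of those chain origins has no stated cause.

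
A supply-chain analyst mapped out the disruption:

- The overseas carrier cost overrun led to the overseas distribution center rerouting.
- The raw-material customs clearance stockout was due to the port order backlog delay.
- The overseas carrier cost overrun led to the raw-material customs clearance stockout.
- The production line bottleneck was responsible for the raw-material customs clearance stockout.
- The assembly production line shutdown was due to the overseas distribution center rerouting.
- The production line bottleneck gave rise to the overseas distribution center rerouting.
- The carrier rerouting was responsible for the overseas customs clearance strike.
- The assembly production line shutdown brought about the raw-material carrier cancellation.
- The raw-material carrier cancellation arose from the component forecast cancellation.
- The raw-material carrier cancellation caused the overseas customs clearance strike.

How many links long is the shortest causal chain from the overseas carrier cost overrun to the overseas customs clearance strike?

4

Shortest chain: the overseas carrier cost overrun → the overseas distribution center rerouting → the assembly production line shutdown → the raw-material carrier cancellation → the overseas customs clearance strike.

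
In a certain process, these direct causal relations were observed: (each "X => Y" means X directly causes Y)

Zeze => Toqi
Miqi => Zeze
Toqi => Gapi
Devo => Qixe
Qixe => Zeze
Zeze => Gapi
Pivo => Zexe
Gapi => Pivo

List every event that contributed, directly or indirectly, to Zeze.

Devo, Miqi, Qixe

Immediate causes of Zeze: Qixe, Miqi.
Further upstream: Devo.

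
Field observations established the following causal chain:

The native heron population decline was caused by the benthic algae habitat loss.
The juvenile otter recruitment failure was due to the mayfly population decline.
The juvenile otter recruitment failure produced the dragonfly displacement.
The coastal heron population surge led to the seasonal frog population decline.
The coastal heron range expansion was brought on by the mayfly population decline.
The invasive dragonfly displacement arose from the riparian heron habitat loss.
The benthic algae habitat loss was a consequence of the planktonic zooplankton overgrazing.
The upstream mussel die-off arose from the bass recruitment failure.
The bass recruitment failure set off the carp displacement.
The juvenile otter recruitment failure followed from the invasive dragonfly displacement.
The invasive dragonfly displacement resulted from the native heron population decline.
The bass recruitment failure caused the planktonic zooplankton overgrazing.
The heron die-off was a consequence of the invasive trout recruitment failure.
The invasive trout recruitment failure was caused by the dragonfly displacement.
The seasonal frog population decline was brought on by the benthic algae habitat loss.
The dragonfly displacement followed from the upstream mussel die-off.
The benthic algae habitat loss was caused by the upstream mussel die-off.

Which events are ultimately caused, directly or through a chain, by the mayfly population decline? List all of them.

Direct effects: the coastal heron range expansion, the juvenile otter recruitment failure.
2 steps out: the dragonfly displacement.
3 steps out: the invasive trout recruitment failure.
4 steps out: the heron die-off.
Not reachable from it: the bass recruitment failure, the upstream mussel die-off, the planktonic zooplankton overgrazing, the benthic algae habitat loss, the carp displacement, the riparian heron habitat loss, the native heron population decline, the invasive dragonfly displacement, the coastal heron population surge, the seasonal frog population decline.

the coastal heron range expansion, the dragonfly displacement, the heron die-off, the invasive trout recruitment failure, the juvenile otter recruitment failure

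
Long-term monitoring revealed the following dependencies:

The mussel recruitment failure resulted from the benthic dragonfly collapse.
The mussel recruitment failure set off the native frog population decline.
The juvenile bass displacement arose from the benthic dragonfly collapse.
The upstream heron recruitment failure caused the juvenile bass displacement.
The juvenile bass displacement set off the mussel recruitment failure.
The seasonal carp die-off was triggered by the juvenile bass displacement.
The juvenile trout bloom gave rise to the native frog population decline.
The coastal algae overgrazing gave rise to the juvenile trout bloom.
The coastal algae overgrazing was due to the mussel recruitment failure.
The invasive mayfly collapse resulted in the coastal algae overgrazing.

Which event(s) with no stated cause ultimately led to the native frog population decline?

Tracing upstream from the native frog population decline: the native frog population decline ← the mussel recruitment failure ← the juvenile bass displacement ← the upstream heron recruitment failure.
A separate upstream branch: the native frog population decline ← the mussel recruitment failure ← the benthic dragonfly collapse.
A separate upstream branch: the native frog population decline ← the juvenile trout bloom ← the coastal algae overgrazing ← the invasive mayfly collapse.
Each of those chain origins has no stated cause.

the benthic dragonfly collapse, the invasive mayfly collapse, the upstream heron recruitment failure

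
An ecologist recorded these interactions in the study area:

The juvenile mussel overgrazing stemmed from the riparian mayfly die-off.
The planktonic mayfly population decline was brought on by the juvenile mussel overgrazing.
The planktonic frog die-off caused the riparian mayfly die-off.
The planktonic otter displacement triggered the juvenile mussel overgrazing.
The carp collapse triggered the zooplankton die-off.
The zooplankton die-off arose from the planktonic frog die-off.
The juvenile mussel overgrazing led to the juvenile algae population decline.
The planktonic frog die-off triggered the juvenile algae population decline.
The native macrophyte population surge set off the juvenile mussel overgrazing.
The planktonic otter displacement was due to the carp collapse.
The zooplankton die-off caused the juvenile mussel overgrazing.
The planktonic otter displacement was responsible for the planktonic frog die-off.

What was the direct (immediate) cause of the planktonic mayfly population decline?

the juvenile mussel overgrazing

Upstream contributors include the carp collapse, the planktonic otter displacement, the planktonic frog die-off, the riparian mayfly die-off, the zooplankton die-off, the native macrophyte population surge, but only the juvenile mussel overgrazing feeds directly into the planktonic mayfly population decline.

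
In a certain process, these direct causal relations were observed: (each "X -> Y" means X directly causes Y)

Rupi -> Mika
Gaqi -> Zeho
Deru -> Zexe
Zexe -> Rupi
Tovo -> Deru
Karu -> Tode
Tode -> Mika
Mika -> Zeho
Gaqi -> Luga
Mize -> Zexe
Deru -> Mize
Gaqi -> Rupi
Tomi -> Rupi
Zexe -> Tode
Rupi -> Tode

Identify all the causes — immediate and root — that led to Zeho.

Deru, Gaqi, Karu, Mika, Mize, Rupi, Tode, Tomi, Tovo, Zexe

Immediate causes of Zeho: Gaqi, Mika.
Further upstream: Tovo, Karu, Deru, Tomi, Mize, Zexe, Rupi, Tode.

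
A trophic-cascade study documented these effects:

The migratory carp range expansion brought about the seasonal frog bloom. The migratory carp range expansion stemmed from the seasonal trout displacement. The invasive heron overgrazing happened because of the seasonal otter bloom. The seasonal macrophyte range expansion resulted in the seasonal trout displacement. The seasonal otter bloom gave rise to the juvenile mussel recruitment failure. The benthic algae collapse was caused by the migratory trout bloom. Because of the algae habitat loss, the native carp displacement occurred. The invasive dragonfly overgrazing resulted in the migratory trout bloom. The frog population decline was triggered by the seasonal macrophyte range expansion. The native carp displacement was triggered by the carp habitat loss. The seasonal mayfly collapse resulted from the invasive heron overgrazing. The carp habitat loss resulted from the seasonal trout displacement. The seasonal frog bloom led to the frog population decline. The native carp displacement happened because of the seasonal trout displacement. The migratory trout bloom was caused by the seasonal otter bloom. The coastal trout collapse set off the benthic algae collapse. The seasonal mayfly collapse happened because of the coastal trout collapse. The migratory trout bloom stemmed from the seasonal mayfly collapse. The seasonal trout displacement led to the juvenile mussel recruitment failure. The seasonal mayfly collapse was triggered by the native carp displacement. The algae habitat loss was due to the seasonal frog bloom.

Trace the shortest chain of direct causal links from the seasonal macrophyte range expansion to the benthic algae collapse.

the seasonal macrophyte range expansion → the seasonal trout displacement
the seasonal trout displacement → the native carp displacement
the native carp displacement → the seasonal mayfly collapse
the seasonal mayfly collapse → the migratory trout bloom
the migratory trout bloom → the benthic algae collapse
Length: 5 steps.

the seasonal macrophyte range expansion → the seasonal trout displacement → the native carp displacement → the seasonal mayfly collapse → the migratory trout bloom → the benthic algae collapse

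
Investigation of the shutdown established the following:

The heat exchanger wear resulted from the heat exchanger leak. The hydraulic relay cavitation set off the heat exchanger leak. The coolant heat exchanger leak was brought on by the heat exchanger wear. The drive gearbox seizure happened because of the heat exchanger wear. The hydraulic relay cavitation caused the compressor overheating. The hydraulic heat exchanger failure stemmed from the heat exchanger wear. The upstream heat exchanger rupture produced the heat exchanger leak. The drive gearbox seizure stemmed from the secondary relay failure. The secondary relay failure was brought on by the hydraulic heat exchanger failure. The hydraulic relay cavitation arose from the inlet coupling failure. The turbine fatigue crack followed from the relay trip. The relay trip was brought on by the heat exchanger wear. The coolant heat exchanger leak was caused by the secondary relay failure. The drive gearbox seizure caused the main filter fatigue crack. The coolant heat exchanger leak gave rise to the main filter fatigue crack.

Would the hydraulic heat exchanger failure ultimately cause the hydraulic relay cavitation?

The hydraulic heat exchanger failure leads to the secondary relay failure, the coolant heat exchanger leak, the drive gearbox seizure, the main filter fatigue crack; the hydraulic relay cavitation is not among them.

No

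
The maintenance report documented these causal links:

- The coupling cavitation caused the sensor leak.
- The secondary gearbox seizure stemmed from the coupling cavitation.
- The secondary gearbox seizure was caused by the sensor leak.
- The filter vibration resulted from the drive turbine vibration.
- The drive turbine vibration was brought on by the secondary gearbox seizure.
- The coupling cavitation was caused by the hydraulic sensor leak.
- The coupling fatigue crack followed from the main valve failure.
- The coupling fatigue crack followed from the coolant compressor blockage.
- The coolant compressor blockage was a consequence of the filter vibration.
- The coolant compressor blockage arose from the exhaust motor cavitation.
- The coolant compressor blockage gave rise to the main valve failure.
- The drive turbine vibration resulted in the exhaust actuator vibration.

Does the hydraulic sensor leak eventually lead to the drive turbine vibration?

There is a causal chain: the hydraulic sensor leak → the coupling cavitation → the secondary gearbox seizure → the drive turbine vibration.

Yes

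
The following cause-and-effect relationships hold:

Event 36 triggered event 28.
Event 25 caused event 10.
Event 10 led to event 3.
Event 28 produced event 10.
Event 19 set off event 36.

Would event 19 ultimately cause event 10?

Yes

There is a causal chain: event 19 → event 36 → event 28 → event 10.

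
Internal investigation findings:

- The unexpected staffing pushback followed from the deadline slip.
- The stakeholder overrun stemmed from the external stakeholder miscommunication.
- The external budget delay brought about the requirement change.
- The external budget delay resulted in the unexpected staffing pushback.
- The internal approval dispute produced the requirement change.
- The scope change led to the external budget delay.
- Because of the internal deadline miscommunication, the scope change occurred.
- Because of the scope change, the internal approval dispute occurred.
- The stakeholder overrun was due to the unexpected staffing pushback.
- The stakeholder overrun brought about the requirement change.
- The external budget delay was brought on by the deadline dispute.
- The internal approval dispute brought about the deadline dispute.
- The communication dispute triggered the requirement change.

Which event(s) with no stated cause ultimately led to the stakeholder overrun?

Tracing upstream from the stakeholder overrun: the stakeholder overrun ← the unexpected staffing pushback ← the external budget delay ← the scope change ← the internal deadline miscommunication.
A separate upstream branch: the stakeholder overrun ← the unexpected staffing pushback ← the deadline slip.
A separate upstream branch: the stakeholder overrun ← the external stakeholder miscommunication.
Each of those chain origins has no stated cause.

the deadline slip, the external stakeholder miscommunication, the internal deadline miscommunication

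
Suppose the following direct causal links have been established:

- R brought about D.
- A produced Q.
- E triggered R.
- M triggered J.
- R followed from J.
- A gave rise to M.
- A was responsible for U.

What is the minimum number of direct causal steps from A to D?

Shortest chain: A → M → J → R → D.

4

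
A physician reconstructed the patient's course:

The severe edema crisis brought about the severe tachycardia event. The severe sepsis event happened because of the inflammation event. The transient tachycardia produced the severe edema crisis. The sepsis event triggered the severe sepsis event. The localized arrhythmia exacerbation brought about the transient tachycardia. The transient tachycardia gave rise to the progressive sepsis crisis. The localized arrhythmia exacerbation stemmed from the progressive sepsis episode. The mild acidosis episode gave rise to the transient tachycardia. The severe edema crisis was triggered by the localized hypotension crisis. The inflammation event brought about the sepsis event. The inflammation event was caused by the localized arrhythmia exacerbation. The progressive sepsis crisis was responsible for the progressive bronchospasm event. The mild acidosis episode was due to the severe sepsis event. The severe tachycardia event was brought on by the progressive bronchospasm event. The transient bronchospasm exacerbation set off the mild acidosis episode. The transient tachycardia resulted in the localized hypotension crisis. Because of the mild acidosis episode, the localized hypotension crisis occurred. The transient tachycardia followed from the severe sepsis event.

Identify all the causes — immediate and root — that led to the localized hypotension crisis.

Immediate causes of the localized hypotension crisis: the mild acidosis episode, the transient tachycardia.
Further upstream: the progressive sepsis episode, the localized arrhythmia exacerbation, the inflammation event, the sepsis event, the severe sepsis event, the transient bronchospasm exacerbation.

the inflammation event, the localized arrhythmia exacerbation, the mild acidosis episode, the progressive sepsis episode, the sepsis event, the severe sepsis event, the transient bronchospasm exacerbation, the transient tachycardia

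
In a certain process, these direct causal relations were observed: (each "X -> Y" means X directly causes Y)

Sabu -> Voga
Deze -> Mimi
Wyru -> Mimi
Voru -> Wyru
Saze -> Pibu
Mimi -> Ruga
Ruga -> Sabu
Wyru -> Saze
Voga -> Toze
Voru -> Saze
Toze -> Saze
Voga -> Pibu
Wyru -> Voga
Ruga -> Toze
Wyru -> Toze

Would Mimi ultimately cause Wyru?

Mimi leads to Ruga, Sabu, Voga, Toze, Saze, Pibu; Wyru is not among them.

No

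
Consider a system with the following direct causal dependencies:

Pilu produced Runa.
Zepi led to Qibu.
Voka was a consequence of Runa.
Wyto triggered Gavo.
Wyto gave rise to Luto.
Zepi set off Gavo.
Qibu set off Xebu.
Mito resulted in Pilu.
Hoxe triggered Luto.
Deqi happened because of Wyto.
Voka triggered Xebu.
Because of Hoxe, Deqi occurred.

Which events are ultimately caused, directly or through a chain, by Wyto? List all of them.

Deqi, Gavo, Luto

Direct effects: Luto, Gavo, Deqi.
Not reachable from it: Hoxe, Mito, Zepi, Qibu, Pilu, Runa, Voka, Xebu.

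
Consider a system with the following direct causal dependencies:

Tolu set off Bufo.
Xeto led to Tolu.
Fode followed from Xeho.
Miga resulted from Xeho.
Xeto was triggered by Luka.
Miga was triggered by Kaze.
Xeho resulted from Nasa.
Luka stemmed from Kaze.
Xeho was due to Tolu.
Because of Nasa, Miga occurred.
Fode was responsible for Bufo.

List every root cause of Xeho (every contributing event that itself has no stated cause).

Kaze, Nasa

Tracing upstream from Xeho: Xeho ← Tolu ← Xeto ← Luka ← Kaze.
A separate upstream branch: Xeho ← Nasa.
Each of those chain origins has no stated cause.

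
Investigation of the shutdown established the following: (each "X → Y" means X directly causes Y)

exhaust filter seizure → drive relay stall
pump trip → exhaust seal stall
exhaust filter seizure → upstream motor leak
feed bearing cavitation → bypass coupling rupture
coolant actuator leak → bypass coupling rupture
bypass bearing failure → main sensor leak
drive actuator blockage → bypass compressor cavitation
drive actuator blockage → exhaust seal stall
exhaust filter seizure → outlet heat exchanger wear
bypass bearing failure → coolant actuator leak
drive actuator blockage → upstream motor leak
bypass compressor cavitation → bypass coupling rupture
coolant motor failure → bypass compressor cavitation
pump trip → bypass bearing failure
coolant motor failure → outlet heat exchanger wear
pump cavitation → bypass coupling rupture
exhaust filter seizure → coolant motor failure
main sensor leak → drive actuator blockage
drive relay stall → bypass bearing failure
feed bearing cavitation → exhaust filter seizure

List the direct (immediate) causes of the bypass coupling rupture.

the bypass compressor cavitation, the coolant actuator leak, the feed bearing cavitation, the pump cavitation

Upstream contributors include the pump trip, the exhaust filter seizure, the coolant motor failure, the drive relay stall, the bypass bearing failure, the main sensor leak, the drive actuator blockage, but only the bypass compressor cavitation, the coolant actuator leak, the feed bearing cavitation, the pump cavitation feed directly into the bypass coupling rupture.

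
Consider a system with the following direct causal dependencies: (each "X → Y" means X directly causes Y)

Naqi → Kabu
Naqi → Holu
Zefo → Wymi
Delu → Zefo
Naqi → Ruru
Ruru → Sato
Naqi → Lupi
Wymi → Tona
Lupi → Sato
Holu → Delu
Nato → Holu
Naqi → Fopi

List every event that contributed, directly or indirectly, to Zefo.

Delu, Holu, Naqi, Nato

Immediate cause of Zefo: Delu.
Further upstream: Naqi, Holu, Nato.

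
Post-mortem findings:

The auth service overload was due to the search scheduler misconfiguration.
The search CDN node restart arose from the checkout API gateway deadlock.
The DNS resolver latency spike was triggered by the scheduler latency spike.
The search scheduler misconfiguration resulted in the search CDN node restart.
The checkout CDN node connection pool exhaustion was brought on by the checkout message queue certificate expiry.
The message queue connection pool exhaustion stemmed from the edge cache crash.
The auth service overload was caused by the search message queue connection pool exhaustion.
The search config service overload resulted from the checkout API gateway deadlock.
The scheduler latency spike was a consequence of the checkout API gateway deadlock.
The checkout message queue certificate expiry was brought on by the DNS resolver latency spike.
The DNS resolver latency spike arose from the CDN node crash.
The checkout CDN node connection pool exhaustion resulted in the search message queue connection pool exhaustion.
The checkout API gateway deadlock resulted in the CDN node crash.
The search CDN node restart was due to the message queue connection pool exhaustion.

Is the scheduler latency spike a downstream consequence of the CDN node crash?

No

The CDN node crash leads to the DNS resolver latency spike, the checkout message queue certificate expiry, the checkout CDN node connection pool exhaustion, the search message queue connection pool exhaustion, the auth service overload; the scheduler latency spike is not among them.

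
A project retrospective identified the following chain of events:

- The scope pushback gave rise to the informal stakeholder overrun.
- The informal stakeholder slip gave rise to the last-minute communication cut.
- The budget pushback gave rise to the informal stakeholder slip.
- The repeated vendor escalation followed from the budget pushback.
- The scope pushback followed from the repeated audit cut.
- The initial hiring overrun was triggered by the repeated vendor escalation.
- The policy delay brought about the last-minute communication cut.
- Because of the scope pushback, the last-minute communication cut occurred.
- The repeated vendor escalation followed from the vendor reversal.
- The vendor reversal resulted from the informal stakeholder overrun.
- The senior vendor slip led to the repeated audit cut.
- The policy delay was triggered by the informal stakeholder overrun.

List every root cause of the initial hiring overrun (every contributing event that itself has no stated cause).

the budget pushback, the senior vendor slip

Tracing upstream from the initial hiring overrun: the initial hiring overrun ← the repeated vendor escalation ← the vendor reversal ← the informal stakeholder overrun ← the scope pushback ← the repeated audit cut ← the senior vendor slip.
A separate upstream branch: the initial hiring overrun ← the repeated vendor escalation ← the budget pushback.
Each of those chain origins has no stated cause.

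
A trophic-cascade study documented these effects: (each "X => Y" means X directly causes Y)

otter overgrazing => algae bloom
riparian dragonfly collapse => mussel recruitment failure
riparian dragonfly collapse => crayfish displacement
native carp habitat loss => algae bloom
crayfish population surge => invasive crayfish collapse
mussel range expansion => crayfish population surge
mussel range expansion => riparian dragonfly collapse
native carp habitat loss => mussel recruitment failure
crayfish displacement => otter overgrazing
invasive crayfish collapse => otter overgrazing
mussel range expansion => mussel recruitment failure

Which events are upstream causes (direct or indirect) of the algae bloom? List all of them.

Immediate causes of the algae bloom: the otter overgrazing, the native carp habitat loss.
Further upstream: the mussel range expansion, the riparian dragonfly collapse, the crayfish population surge, the invasive crayfish collapse, the crayfish displacement.

the crayfish displacement, the crayfish population surge, the invasive crayfish collapse, the mussel range expansion, the native carp habitat loss, the otter overgrazing, the riparian dragonfly collapse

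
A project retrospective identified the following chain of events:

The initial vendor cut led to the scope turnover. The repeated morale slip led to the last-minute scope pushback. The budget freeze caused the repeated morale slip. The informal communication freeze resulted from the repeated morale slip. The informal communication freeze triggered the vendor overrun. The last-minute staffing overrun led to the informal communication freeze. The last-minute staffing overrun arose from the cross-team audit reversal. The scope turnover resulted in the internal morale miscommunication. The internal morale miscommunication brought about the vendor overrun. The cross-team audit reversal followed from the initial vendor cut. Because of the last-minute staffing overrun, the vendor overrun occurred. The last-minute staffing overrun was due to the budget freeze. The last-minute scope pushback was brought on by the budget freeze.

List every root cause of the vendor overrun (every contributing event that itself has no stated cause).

the budget freeze, the initial vendor cut

Tracing upstream from the vendor overrun: the vendor overrun ← the last-minute staffing overrun ← the cross-team audit reversal ← the initial vendor cut.
A separate upstream branch: the vendor overrun ← the last-minute staffing overrun ← the budget freeze.
Each of those chain origins has no stated cause.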